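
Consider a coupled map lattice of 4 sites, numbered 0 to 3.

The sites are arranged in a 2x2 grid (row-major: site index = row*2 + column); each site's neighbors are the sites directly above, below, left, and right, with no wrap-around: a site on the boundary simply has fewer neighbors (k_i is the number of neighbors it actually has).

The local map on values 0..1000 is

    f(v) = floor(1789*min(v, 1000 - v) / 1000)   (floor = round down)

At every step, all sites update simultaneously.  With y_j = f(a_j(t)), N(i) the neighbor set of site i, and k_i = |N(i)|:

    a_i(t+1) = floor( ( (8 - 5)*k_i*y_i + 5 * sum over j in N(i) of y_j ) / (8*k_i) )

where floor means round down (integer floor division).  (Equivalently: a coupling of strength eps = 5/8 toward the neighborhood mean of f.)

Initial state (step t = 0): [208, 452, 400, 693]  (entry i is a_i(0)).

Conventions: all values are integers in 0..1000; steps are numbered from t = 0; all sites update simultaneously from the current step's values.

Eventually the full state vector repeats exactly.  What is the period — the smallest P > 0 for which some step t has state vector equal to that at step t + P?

Simulating step by step:
t=0: [208, 452, 400, 693]
t=1: [615, 590, 555, 681]
t=2: [735, 668, 691, 691]
t=3: [535, 543, 527, 564]
t=4: [831, 809, 820, 812]
t=5: [320, 327, 320, 333]
t=6: [576, 584, 579, 584]
t=7: [752, 748, 751, 746]
t=8: [445, 449, 447, 449]
t=9: [799, 800, 799, 801]
t=10: [358, 357, 358, 357]
t=11: [639, 638, 639, 638]
t=12: [645, 646, 645, 646]
t=13: [634, 633, 634, 633]
t=14: [654, 655, 654, 655]
t=15: [617, 617, 617, 617]
t=16: [685, 685, 685, 685]
t=17: [563, 563, 563, 563]
t=18: [781, 781, 781, 781]
t=19: [391, 391, 391, 391]
t=20: [699, 699, 699, 699]
t=21: [538, 538, 538, 538]
t=22: [826, 826, 826, 826]
t=23: [311, 311, 311, 311]
t=24: [556, 556, 556, 556]
t=25: [794, 794, 794, 794]
t=26: [368, 368, 368, 368]
t=27: [658, 658, 658, 658]
t=28: [611, 611, 611, 611]
t=29: [695, 695, 695, 695]
t=30: [545, 545, 545, 545]
t=31: [813, 813, 813, 813]
t=32: [334, 334, 334, 334]
t=33: [597, 597, 597, 597]
t=34: [720, 720, 720, 720]
t=35: [500, 500, 500, 500]
t=36: [894, 894, 894, 894]
t=37: [189, 189, 189, 189]
t=38: [338, 338, 338, 338]
t=39: [604, 604, 604, 604]
t=40: [708, 708, 708, 708]
t=41: [522, 522, 522, 522]
t=42: [855, 855, 855, 855]
t=43: [259, 259, 259, 259]
t=44: [463, 463, 463, 463]
t=45: [828, 828, 828, 828]
t=46: [307, 307, 307, 307]
t=47: [549, 549, 549, 549]
t=48: [806, 806, 806, 806]
t=49: [347, 347, 347, 347]
t=50: [620, 620, 620, 620]
t=51: [679, 679, 679, 679]
t=52: [574, 574, 574, 574]
t=53: [762, 762, 762, 762]
t=54: [425, 425, 425, 425]
t=55: [760, 760, 760, 760]
t=56: [429, 429, 429, 429]
t=57: [767, 767, 767, 767]
t=58: [416, 416, 416, 416]
t=59: [744, 744, 744, 744]
t=60: [457, 457, 457, 457]
t=61: [817, 817, 817, 817]
t=62: [327, 327, 327, 327]
t=63: [585, 585, 585, 585]
t=64: [742, 742, 742, 742]
t=65: [461, 461, 461, 461]
t=66: [824, 824, 824, 824]
t=67: [314, 314, 314, 314]
t=68: [561, 561, 561, 561]
t=69: [785, 785, 785, 785]
t=70: [384, 384, 384, 384]
t=71: [686, 686, 686, 686]
t=72: [561, 561, 561, 561]

Answer: 4
Key observation: The state at step 68, [561, 561, 561, 561], reappears at step 72 — and no state repeats earlier — so the cycle the system enters has period 4.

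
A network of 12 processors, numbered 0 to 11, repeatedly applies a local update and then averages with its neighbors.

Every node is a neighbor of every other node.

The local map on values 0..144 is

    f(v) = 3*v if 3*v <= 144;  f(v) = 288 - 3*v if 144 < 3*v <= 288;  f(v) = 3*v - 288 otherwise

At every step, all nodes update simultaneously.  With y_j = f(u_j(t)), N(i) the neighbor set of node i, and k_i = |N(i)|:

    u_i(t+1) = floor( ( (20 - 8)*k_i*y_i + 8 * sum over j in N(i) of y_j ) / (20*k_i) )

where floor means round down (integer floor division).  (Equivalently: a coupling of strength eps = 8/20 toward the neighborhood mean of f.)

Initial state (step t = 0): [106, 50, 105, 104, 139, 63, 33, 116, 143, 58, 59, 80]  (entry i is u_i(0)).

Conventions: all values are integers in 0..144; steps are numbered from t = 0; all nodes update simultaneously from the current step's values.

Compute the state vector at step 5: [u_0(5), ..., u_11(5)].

Answer: [39, 78, 36, 45, 109, 87, 87, 89, 82, 78, 92, 39]

Derivation:
t=0: [106, 50, 105, 104, 139, 63, 33, 116, 143, 58, 59, 80]
t=1: [54, 114, 52, 50, 109, 92, 92, 70, 116, 101, 99, 64]
t=2: [99, 58, 102, 105, 50, 34, 34, 72, 61, 36, 33, 82]
t=3: [39, 98, 44, 49, 111, 91, 91, 74, 93, 94, 89, 57]
t=4: [91, 28, 99, 104, 50, 33, 33, 62, 30, 28, 36, 91]
t=5: [39, 78, 36, 45, 109, 87, 87, 89, 82, 78, 92, 39]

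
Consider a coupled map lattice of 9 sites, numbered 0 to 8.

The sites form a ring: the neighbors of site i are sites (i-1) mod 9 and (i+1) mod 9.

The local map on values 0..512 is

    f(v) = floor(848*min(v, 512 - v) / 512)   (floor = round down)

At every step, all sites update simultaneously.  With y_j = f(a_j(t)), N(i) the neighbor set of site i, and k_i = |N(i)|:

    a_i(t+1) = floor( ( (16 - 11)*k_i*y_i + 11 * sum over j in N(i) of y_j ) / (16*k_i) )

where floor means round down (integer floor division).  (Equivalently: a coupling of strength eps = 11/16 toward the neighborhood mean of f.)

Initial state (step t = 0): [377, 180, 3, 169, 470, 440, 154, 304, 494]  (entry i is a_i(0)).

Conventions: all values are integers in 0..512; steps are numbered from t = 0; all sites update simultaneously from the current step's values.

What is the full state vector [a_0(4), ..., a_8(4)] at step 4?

Answer: [296, 249, 209, 200, 224, 277, 324, 349, 336]

Derivation:
t=0: [377, 180, 3, 169, 470, 440, 154, 304, 494]
t=1: [182, 171, 199, 112, 158, 148, 238, 205, 203]
t=2: [306, 305, 263, 260, 229, 301, 323, 356, 325]
t=3: [330, 365, 389, 402, 381, 346, 306, 294, 302]
t=4: [296, 249, 209, 200, 224, 277, 324, 349, 336]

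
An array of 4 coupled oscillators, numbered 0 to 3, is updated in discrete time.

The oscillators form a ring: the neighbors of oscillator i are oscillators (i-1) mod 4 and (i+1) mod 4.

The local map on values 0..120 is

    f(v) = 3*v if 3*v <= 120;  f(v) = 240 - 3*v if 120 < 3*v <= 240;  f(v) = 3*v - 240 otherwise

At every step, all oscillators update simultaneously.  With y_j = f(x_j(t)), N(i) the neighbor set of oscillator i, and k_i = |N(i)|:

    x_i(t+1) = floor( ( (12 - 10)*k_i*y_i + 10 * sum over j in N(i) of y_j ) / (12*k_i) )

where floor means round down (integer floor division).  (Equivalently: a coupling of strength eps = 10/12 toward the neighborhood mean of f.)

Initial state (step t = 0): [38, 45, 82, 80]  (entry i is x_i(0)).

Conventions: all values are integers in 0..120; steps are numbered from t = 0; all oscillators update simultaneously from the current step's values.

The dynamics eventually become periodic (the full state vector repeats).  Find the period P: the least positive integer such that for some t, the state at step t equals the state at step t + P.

Answer: 2
Key observation: The state at step 15, [44, 76, 44, 76], reappears at step 17 — and no state repeats earlier — so the cycle the system enters has period 2.

Derivation:
t=0: [38, 45, 82, 80]
t=1: [62, 67, 44, 50]
t=2: [62, 74, 71, 82]
t=3: [19, 36, 14, 34]
t=4: [97, 59, 94, 58]
t=5: [62, 49, 60, 49]
t=6: [86, 63, 87, 63]
t=7: [45, 24, 46, 24]
t=8: [77, 98, 77, 98]
t=9: [46, 16, 46, 16]
t=10: [57, 93, 57, 93]
t=11: [44, 64, 44, 64]
t=12: [58, 98, 58, 98]
t=13: [56, 64, 56, 64]
t=14: [52, 68, 52, 68]
t=15: [44, 76, 44, 76]
t=16: [28, 92, 28, 92]
t=17: [44, 76, 44, 76]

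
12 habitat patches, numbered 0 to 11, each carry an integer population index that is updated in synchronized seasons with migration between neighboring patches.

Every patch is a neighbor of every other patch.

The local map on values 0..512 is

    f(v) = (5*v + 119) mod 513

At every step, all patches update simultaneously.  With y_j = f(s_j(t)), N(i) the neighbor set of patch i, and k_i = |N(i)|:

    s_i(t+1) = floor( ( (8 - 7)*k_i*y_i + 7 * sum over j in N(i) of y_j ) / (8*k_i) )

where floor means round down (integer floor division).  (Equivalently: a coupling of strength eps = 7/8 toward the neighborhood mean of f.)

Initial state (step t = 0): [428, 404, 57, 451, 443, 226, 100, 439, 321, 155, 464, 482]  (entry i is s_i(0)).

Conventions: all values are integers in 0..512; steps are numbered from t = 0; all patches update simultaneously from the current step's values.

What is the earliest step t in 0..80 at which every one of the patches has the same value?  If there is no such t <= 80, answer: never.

Simulating step by step:
t=0: [428, 404, 57, 451, 443, 226, 100, 439, 321, 155, 464, 482]  (not all equal)
t=1: [273, 268, 282, 278, 277, 274, 269, 276, 272, 281, 281, 286]  (not all equal)
t=2: [433, 432, 435, 434, 434, 433, 432, 434, 433, 435, 435, 413]  (not all equal)
t=3: [226, 226, 227, 227, 227, 226, 226, 227, 226, 227, 227, 222]  (not all equal)
t=4: [223, 223, 224, 224, 224, 223, 223, 224, 223, 224, 224, 222]  (not all equal)
t=5: [209, 209, 210, 210, 210, 209, 209, 210, 209, 210, 210, 209]  (not all equal)
t=6: [140, 140, 140, 140, 140, 140, 140, 140, 140, 140, 140, 140]  (all equal)

Answer: 6
Key observation: Synchronization is absorbing here: once all patches are equal they stay equal, and step 6 is the first all-equal step.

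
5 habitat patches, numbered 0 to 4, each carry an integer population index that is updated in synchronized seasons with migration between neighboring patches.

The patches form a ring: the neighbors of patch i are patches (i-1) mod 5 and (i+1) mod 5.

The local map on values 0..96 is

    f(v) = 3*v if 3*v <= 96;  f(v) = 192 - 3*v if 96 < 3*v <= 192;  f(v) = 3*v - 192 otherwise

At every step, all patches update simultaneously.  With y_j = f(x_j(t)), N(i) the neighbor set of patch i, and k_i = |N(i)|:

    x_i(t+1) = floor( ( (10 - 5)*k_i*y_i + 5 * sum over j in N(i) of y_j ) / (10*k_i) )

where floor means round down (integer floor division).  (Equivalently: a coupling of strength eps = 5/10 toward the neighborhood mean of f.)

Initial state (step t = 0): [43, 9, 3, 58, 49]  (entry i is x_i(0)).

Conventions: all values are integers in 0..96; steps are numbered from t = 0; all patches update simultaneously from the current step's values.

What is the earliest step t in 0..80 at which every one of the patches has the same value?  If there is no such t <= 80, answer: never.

Simulating step by step:
t=0: [43, 9, 3, 58, 49]  (not all equal)
t=1: [49, 31, 15, 22, 42]  (not all equal)
t=2: [62, 69, 62, 60, 60]  (not all equal)
t=3: [9, 10, 9, 10, 10]  (not all equal)
t=4: [28, 28, 28, 29, 29]  (not all equal)
t=5: [84, 84, 84, 86, 86]  (not all equal)
t=6: [61, 60, 61, 64, 64]  (not all equal)
t=7: [7, 10, 7, 2, 2]  (not all equal)
t=8: [19, 25, 19, 9, 9]  (not all equal)
t=9: [54, 66, 54, 34, 34]  (not all equal)
t=10: [39, 18, 39, 75, 75]  (not all equal)
t=11: [59, 64, 59, 43, 43]  (not all equal)
t=12: [23, 7, 23, 51, 51]  (not all equal)
t=13: [49, 45, 49, 46, 46]  (not all equal)
t=14: [50, 51, 50, 51, 51]  (not all equal)
t=15: [40, 40, 40, 39, 39]  (not all equal)
t=16: [72, 72, 72, 74, 74]  (not all equal)
t=17: [25, 24, 25, 28, 28]  (not all equal)
t=18: [76, 73, 76, 81, 81]  (not all equal)
t=19: [37, 31, 37, 47, 47]  (not all equal)
t=20: [76, 87, 76, 58, 58]  (not all equal)
t=21: [39, 52, 39, 22, 22]  (not all equal)
t=22: [63, 55, 63, 68, 68]  (not all equal)
t=23: [11, 15, 11, 9, 9]  (not all equal)
t=24: [34, 39, 34, 28, 28]  (not all equal)
t=25: [84, 82, 84, 85, 85]  (not all equal)
t=26: [59, 57, 59, 62, 62]  (not all equal)
t=27: [14, 18, 14, 8, 8]  (not all equal)
t=28: [40, 48, 40, 28, 28]  (not all equal)
t=29: [69, 60, 69, 81, 81]  (not all equal)
t=30: [23, 13, 23, 42, 42]  (not all equal)
t=31: [60, 54, 60, 66, 66]  (not all equal)
t=32: [15, 21, 15, 7, 7]  (not all equal)
t=33: [43, 54, 43, 27, 27]  (not all equal)
t=34: [59, 46, 59, 76, 76]  (not all equal)
t=35: [30, 34, 30, 30, 30]  (not all equal)
t=36: [90, 90, 90, 90, 90]  (all equal)

Answer: 36
Key observation: Synchronization is absorbing here: once all patches are equal they stay equal, and step 36 is the first all-equal step.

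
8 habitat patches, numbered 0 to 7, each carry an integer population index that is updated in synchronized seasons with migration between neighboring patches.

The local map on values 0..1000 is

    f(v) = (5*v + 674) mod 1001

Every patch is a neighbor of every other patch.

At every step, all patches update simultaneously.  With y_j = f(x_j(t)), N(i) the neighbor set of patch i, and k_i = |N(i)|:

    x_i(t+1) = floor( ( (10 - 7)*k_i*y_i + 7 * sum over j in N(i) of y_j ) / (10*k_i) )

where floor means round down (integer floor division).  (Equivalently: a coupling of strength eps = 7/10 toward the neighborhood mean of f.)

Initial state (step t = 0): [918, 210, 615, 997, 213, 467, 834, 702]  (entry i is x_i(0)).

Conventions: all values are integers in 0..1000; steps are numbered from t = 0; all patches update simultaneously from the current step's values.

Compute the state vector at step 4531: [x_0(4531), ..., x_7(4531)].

Answer: [594, 687, 691, 673, 690, 543, 710, 578]
Key observation: The state at step 8, [593, 486, 490, 472, 489, 542, 509, 577], reappears at step 19: the system is in a cycle of period 11 from step 8 on.  Therefore the state at step 4531 equals the state at step 8 + ((4531 - 8) mod 11) = 10, which is [594, 687, 691, 673, 690, 543, 710, 578].

Derivation:
t=0: [918, 210, 615, 997, 213, 467, 834, 702]
t=1: [466, 559, 563, 545, 562, 415, 582, 450]
t=2: [408, 501, 505, 487, 504, 557, 524, 592]
t=3: [418, 311, 315, 297, 314, 367, 334, 402]
t=4: [469, 362, 366, 348, 365, 418, 385, 453]
t=5: [423, 516, 520, 502, 519, 572, 539, 607]
t=6: [493, 386, 390, 372, 389, 442, 409, 477]
t=7: [443, 536, 540, 522, 539, 592, 559, 427]
t=8: [593, 486, 490, 472, 489, 542, 509, 577]
t=9: [343, 236, 240, 222, 239, 292, 259, 327]
t=10: [594, 687, 691, 673, 690, 543, 710, 578]
t=11: [347, 240, 244, 226, 243, 296, 263, 331]
t=12: [614, 707, 711, 693, 710, 563, 730, 598]
t=13: [447, 340, 344, 326, 343, 396, 363, 431]
t=14: [614, 507, 511, 493, 510, 563, 530, 598]
t=15: [448, 341, 345, 327, 344, 397, 364, 432]
t=16: [619, 512, 516, 498, 515, 568, 535, 603]
t=17: [473, 366, 370, 352, 369, 422, 389, 457]
t=18: [443, 536, 540, 522, 539, 592, 559, 627]
t=19: [593, 486, 490, 472, 489, 542, 509, 577]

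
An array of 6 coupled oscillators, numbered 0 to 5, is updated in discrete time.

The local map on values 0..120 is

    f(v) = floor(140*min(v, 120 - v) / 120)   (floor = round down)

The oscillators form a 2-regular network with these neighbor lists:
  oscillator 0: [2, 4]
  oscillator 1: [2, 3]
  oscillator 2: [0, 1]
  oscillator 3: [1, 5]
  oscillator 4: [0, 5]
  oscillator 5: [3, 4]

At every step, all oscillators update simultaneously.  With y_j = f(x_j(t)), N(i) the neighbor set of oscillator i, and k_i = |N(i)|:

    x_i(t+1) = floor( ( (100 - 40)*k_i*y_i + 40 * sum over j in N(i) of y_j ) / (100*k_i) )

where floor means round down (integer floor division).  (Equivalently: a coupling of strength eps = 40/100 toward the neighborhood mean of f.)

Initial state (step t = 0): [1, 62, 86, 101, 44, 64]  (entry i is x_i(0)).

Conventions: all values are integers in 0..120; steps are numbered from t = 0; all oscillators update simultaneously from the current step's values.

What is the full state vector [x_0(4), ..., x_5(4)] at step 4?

Answer: [52, 65, 56, 69, 59, 67]

Derivation:
t=0: [1, 62, 86, 101, 44, 64]
t=1: [18, 52, 37, 39, 43, 53]
t=2: [31, 53, 42, 51, 46, 55]
t=3: [42, 58, 48, 60, 51, 60]
t=4: [52, 65, 56, 69, 59, 67]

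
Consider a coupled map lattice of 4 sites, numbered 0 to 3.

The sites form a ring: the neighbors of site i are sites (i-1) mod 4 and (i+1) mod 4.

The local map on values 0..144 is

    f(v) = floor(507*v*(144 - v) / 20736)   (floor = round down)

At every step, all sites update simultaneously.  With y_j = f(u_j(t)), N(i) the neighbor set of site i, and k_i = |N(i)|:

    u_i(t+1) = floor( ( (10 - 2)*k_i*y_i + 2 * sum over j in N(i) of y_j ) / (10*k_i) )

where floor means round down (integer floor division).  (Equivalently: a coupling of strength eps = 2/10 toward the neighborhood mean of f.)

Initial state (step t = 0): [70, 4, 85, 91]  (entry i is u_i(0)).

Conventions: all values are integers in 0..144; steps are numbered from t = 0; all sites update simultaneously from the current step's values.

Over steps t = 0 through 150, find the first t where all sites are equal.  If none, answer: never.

Answer: 11
Key observation: Synchronization is absorbing here: once all sites are equal they stay equal, and step 11 is the first all-equal step.

Derivation:
t=0: [70, 4, 85, 91]  (not all equal)
t=1: [113, 35, 110, 118]  (not all equal)
t=2: [84, 92, 89, 77]  (not all equal)
t=3: [122, 117, 119, 125]  (not all equal)
t=4: [65, 75, 71, 60]  (not all equal)
t=5: [124, 125, 125, 123]  (not all equal)
t=6: [60, 58, 58, 62]  (not all equal)
t=7: [122, 121, 121, 123]  (not all equal)
t=8: [65, 67, 67, 63]  (not all equal)
t=9: [125, 125, 125, 124]  (not all equal)
t=10: [58, 58, 58, 59]  (not all equal)
t=11: [121, 121, 121, 121]  (all equal)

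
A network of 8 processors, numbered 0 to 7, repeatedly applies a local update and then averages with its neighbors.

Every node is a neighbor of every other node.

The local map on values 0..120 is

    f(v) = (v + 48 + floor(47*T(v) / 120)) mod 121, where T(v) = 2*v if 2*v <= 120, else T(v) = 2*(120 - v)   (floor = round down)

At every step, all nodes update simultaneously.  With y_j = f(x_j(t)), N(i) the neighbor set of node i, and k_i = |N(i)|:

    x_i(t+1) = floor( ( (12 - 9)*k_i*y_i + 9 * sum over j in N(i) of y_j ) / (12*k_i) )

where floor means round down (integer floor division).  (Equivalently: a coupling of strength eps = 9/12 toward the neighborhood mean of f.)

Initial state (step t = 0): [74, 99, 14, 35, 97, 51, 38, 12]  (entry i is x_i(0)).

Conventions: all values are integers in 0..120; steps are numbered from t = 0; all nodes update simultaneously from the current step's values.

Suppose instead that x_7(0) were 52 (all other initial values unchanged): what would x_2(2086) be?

Answer: x_2(2086) = 110
Key observation: The state at step 11, [44, 44, 44, 44, 44, 44, 44, 44], reappears at step 23: the system is in a cycle of period 12 from step 11 on.  Therefore the state at step 2086 equals the state at step 11 + ((2086 - 11) mod 12) = 22, which is [110, 110, 110, 110, 110, 110, 110, 110].

Derivation:
t=0: [74, 99, 14, 35, 97, 51, 38, 52]
t=1: [53, 54, 58, 64, 54, 51, 65, 51]
t=2: [24, 24, 25, 26, 24, 23, 26, 23]
t=3: [90, 90, 91, 91, 90, 90, 91, 90]
t=4: [40, 40, 40, 40, 40, 40, 40, 40]
t=5: [119, 119, 119, 119, 119, 119, 119, 119]
t=6: [46, 46, 46, 46, 46, 46, 46, 46]
t=7: [9, 9, 9, 9, 9, 9, 9, 9]
t=8: [64, 64, 64, 64, 64, 64, 64, 64]
t=9: [34, 34, 34, 34, 34, 34, 34, 34]
t=10: [108, 108, 108, 108, 108, 108, 108, 108]
t=11: [44, 44, 44, 44, 44, 44, 44, 44]
t=12: [5, 5, 5, 5, 5, 5, 5, 5]
t=13: [56, 56, 56, 56, 56, 56, 56, 56]
t=14: [26, 26, 26, 26, 26, 26, 26, 26]
t=15: [94, 94, 94, 94, 94, 94, 94, 94]
t=16: [41, 41, 41, 41, 41, 41, 41, 41]
t=17: [0, 0, 0, 0, 0, 0, 0, 0]
t=18: [48, 48, 48, 48, 48, 48, 48, 48]
t=19: [12, 12, 12, 12, 12, 12, 12, 12]
t=20: [69, 69, 69, 69, 69, 69, 69, 69]
t=21: [35, 35, 35, 35, 35, 35, 35, 35]
t=22: [110, 110, 110, 110, 110, 110, 110, 110]
t=23: [44, 44, 44, 44, 44, 44, 44, 44]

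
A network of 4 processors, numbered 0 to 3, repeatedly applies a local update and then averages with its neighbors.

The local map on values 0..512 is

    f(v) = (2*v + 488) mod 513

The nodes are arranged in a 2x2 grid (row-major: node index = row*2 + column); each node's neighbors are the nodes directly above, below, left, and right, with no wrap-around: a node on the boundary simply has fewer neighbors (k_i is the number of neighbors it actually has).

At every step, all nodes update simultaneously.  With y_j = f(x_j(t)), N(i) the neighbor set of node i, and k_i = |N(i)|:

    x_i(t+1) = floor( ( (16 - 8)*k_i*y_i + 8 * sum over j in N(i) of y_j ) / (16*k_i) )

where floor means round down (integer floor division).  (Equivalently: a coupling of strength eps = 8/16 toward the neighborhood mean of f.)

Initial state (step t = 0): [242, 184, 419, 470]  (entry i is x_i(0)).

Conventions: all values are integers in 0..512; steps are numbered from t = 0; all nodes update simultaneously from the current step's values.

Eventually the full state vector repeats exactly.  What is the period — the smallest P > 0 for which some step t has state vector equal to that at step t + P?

Answer: 2
Key observation: The state at step 6, [210, 206, 186, 182], reappears at step 8 — and no state repeats earlier — so the cycle the system enters has period 2.

Derivation:
t=0: [242, 184, 419, 470]
t=1: [390, 386, 365, 361]
t=2: [227, 223, 202, 198]
t=3: [414, 410, 389, 385]
t=4: [275, 271, 250, 246]
t=5: [125, 121, 357, 353]
t=6: [210, 206, 186, 182]
t=7: [381, 377, 357, 353]
t=8: [210, 206, 186, 182]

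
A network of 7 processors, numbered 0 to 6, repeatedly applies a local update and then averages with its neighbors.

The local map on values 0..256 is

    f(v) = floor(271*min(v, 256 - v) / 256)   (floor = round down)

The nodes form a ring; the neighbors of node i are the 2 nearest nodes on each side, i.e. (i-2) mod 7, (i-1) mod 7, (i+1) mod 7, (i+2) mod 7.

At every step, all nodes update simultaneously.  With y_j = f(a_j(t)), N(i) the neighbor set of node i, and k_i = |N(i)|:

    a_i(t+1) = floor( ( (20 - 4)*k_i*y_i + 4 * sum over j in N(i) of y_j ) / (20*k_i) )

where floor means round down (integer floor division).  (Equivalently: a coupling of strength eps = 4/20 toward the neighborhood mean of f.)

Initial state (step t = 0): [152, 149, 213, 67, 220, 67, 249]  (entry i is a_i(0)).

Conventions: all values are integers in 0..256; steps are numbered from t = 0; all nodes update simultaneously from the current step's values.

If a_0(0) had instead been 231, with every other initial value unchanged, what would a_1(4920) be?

Answer: a_1(4920) = 133
Key observation: The state at step 25, [130, 130, 130, 130, 130, 130, 130], reappears at step 27: the system is in a cycle of period 2 from step 25 on.  Therefore the state at step 4920 equals the state at step 25 + ((4920 - 25) mod 2) = 26, which is [133, 133, 133, 133, 133, 133, 133].

Derivation:
t=0: [231, 149, 213, 67, 220, 67, 249]
t=1: [32, 97, 48, 69, 40, 63, 17]
t=2: [38, 90, 52, 71, 43, 61, 25]
t=3: [44, 85, 56, 72, 47, 60, 33]
t=4: [49, 81, 60, 73, 50, 60, 39]
t=5: [53, 79, 63, 74, 53, 61, 45]
t=6: [57, 78, 66, 75, 57, 63, 50]
t=7: [61, 78, 69, 77, 61, 65, 55]
t=8: [65, 79, 72, 79, 65, 67, 60]
t=9: [69, 80, 75, 81, 69, 70, 64]
t=10: [73, 82, 78, 83, 73, 74, 68]
t=11: [77, 84, 81, 85, 77, 78, 72]
t=12: [81, 86, 84, 88, 81, 81, 77]
t=13: [85, 90, 88, 91, 85, 85, 82]
t=14: [89, 94, 92, 95, 89, 89, 86]
t=15: [94, 98, 96, 99, 94, 94, 91]
t=16: [99, 102, 101, 103, 99, 99, 96]
t=17: [104, 106, 106, 108, 104, 104, 101]
t=18: [110, 111, 111, 113, 110, 110, 106]
t=19: [115, 116, 117, 118, 116, 115, 112]
t=20: [121, 121, 122, 123, 121, 121, 118]
t=21: [127, 127, 128, 129, 127, 127, 124]
t=22: [133, 133, 134, 134, 133, 133, 131]
t=23: [130, 130, 129, 129, 130, 130, 131]
t=24: [133, 133, 133, 133, 133, 133, 132]
t=25: [130, 130, 130, 130, 130, 130, 130]
t=26: [133, 133, 133, 133, 133, 133, 133]
t=27: [130, 130, 130, 130, 130, 130, 130]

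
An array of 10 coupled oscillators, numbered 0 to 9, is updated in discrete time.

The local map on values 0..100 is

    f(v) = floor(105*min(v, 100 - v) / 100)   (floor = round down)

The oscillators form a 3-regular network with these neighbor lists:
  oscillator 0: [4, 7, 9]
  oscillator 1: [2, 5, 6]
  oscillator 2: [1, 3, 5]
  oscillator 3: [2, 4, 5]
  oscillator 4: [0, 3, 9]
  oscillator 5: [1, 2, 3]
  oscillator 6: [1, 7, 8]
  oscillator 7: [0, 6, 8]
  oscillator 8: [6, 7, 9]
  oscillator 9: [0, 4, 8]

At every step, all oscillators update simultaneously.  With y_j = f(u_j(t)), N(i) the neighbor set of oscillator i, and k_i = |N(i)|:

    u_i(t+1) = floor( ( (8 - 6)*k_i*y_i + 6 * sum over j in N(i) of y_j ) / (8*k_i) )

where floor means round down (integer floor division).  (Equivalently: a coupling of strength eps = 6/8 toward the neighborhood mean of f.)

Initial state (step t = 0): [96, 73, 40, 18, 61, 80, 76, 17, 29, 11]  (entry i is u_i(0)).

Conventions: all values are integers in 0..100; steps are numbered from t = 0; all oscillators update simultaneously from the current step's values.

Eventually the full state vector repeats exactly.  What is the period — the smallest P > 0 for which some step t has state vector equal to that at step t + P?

Answer: 2
Key observation: The state at step 27, [50, 50, 50, 50, 50, 50, 50, 50, 50, 50], reappears at step 29 — and no state repeats earlier — so the cycle the system enters has period 2.

Derivation:
t=0: [96, 73, 40, 18, 61, 80, 76, 17, 29, 11]
t=1: [18, 29, 27, 30, 18, 27, 25, 19, 20, 21]
t=2: [19, 28, 29, 26, 22, 29, 24, 21, 22, 19]
t=3: [20, 28, 29, 27, 22, 29, 24, 22, 22, 21]
t=4: [22, 28, 29, 27, 23, 29, 25, 23, 23, 22]
t=5: [23, 28, 29, 28, 24, 29, 25, 24, 24, 23]
t=6: [24, 28, 29, 28, 25, 29, 26, 25, 25, 24]
t=7: [25, 29, 29, 28, 26, 29, 27, 26, 26, 25]
t=8: [26, 29, 29, 29, 27, 29, 28, 27, 27, 26]
t=9: [27, 29, 30, 29, 28, 30, 28, 28, 28, 27]
t=10: [28, 30, 30, 30, 28, 30, 29, 28, 28, 28]
t=11: [29, 30, 31, 30, 29, 31, 29, 29, 29, 29]
t=12: [30, 31, 31, 31, 30, 31, 30, 30, 30, 30]
t=13: [31, 31, 32, 31, 31, 32, 31, 31, 31, 31]
t=14: [32, 32, 32, 32, 32, 32, 32, 32, 32, 32]
t=15: [33, 33, 33, 33, 33, 33, 33, 33, 33, 33]
t=16: [34, 34, 34, 34, 34, 34, 34, 34, 34, 34]
t=17: [35, 35, 35, 35, 35, 35, 35, 35, 35, 35]
t=18: [36, 36, 36, 36, 36, 36, 36, 36, 36, 36]
t=19: [37, 37, 37, 37, 37, 37, 37, 37, 37, 37]
t=20: [38, 38, 38, 38, 38, 38, 38, 38, 38, 38]
t=21: [39, 39, 39, 39, 39, 39, 39, 39, 39, 39]
t=22: [40, 40, 40, 40, 40, 40, 40, 40, 40, 40]
t=23: [42, 42, 42, 42, 42, 42, 42, 42, 42, 42]
t=24: [44, 44, 44, 44, 44, 44, 44, 44, 44, 44]
t=25: [46, 46, 46, 46, 46, 46, 46, 46, 46, 46]
t=26: [48, 48, 48, 48, 48, 48, 48, 48, 48, 48]
t=27: [50, 50, 50, 50, 50, 50, 50, 50, 50, 50]
t=28: [52, 52, 52, 52, 52, 52, 52, 52, 52, 52]
t=29: [50, 50, 50, 50, 50, 50, 50, 50, 50, 50]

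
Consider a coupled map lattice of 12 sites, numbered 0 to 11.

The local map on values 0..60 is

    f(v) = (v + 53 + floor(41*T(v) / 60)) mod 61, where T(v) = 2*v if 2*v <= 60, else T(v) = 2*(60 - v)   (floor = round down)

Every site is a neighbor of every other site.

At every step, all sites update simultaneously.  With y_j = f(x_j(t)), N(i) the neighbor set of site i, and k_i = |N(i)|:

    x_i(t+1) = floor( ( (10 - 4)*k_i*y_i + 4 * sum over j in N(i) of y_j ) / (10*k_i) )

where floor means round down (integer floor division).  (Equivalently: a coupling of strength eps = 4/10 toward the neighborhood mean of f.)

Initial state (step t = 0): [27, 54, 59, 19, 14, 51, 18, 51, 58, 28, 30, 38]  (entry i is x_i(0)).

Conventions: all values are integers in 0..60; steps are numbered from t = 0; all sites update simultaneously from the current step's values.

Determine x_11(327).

Answer: x_11(327) = 54
Key observation: The state at step 6, [54, 54, 54, 54, 54, 54, 54, 54, 54, 54, 54, 54], reappears at step 7: the system is in a cycle of period 1 from step 6 on.  Therefore the state at step 327 equals the state at step 6 + ((327 - 6) mod 1) = 6, which is [54, 54, 54, 54, 54, 54, 54, 54, 54, 54, 54, 54].

Derivation:
t=0: [27, 54, 59, 19, 14, 51, 18, 51, 58, 28, 30, 38]
t=1: [50, 50, 48, 39, 33, 50, 38, 50, 48, 52, 20, 53]
t=2: [52, 52, 53, 55, 21, 52, 55, 52, 53, 52, 43, 52]
t=3: [53, 53, 53, 53, 46, 53, 53, 53, 53, 53, 55, 53]
t=4: [54, 54, 54, 54, 55, 54, 54, 54, 54, 54, 53, 54]
t=5: [53, 53, 53, 53, 53, 53, 53, 53, 53, 53, 53, 53]
t=6: [54, 54, 54, 54, 54, 54, 54, 54, 54, 54, 54, 54]
t=7: [54, 54, 54, 54, 54, 54, 54, 54, 54, 54, 54, 54]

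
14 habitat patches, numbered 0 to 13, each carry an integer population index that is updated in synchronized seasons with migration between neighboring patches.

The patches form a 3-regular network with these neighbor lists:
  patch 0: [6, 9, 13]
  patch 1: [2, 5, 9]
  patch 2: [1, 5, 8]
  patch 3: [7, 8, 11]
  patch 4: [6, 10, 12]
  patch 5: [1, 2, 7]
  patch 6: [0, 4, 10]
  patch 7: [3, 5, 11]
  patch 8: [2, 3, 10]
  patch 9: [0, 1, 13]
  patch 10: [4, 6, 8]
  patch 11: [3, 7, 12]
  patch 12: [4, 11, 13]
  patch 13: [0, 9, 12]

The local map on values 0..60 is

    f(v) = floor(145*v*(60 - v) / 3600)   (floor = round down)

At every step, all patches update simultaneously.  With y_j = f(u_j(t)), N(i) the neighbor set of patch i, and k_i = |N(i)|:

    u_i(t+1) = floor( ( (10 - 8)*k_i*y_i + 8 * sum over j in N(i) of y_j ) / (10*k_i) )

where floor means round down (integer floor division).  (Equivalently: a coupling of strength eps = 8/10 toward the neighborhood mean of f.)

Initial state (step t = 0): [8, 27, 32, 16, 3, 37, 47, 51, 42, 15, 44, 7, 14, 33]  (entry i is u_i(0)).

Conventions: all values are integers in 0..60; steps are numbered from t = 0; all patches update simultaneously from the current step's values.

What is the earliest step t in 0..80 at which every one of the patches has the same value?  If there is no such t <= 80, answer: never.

Simulating step by step:
t=0: [8, 27, 32, 16, 3, 37, 47, 51, 42, 15, 44, 7, 14, 33]  (not all equal)
t=1: [26, 32, 33, 22, 21, 30, 18, 23, 30, 28, 21, 21, 19, 25]  (not all equal)
t=2: [33, 35, 35, 33, 31, 35, 32, 33, 33, 35, 32, 32, 32, 34]  (not all equal)
t=3: [35, 35, 35, 35, 36, 35, 35, 35, 35, 35, 35, 35, 35, 35]  (not all equal)
t=4: [35, 35, 35, 35, 34, 35, 34, 35, 35, 35, 34, 35, 34, 35]  (not all equal)
t=5: [35, 35, 35, 35, 35, 35, 35, 35, 35, 35, 35, 35, 35, 35]  (all equal)

Answer: 5
Key observation: Synchronization is absorbing here: once all patches are equal they stay equal, and step 5 is the first all-equal step.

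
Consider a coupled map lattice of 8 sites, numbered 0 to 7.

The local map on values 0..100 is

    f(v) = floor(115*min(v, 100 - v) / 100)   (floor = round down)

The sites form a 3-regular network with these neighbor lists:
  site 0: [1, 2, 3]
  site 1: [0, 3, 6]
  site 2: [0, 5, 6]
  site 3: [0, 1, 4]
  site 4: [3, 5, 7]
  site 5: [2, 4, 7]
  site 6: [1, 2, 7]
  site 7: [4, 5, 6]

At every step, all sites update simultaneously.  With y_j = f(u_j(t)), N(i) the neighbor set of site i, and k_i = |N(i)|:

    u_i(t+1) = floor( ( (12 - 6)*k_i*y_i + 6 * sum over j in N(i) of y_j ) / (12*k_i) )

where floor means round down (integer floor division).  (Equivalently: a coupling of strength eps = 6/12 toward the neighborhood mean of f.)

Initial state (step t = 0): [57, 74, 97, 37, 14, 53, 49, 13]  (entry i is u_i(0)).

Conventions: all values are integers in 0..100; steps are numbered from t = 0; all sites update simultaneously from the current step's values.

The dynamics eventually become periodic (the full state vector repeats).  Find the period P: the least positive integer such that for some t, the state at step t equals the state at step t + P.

Answer: 2
Key observation: The state at step 6, [51, 51, 53, 52, 55, 55, 53, 55], reappears at step 8 — and no state repeats earlier — so the cycle the system enters has period 2.

Derivation:
t=0: [57, 74, 97, 37, 14, 53, 49, 13]
t=1: [36, 39, 28, 36, 26, 32, 35, 28]
t=2: [40, 42, 35, 39, 32, 33, 38, 33]
t=3: [45, 46, 41, 43, 37, 37, 42, 37]
t=4: [50, 50, 47, 48, 43, 42, 47, 43]
t=5: [56, 56, 53, 54, 49, 49, 53, 49]
t=6: [51, 51, 53, 52, 55, 55, 53, 55]
t=7: [55, 55, 53, 54, 51, 51, 53, 51]
t=8: [51, 51, 53, 52, 55, 55, 53, 55]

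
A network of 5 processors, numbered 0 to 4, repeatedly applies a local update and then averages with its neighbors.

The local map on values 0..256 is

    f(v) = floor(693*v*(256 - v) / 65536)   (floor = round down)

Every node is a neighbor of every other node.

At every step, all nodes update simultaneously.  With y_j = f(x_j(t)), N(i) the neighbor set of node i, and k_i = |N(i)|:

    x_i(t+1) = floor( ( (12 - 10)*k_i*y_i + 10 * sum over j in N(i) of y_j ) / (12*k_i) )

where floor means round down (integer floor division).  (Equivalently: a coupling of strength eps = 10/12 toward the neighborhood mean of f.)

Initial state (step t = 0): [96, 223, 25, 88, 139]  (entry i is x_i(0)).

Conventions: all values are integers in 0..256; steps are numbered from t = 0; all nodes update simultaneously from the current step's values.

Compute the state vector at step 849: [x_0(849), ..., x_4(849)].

Answer: [161, 161, 161, 161, 161]
Key observation: The state at step 11, [161, 161, 161, 161, 161], reappears at step 12: the system is in a cycle of period 1 from step 11 on.  Therefore the state at step 849 equals the state at step 11 + ((849 - 11) mod 1) = 11, which is [161, 161, 161, 161, 161].

Derivation:
t=0: [96, 223, 25, 88, 139]
t=1: [123, 127, 128, 124, 123]
t=2: [172, 172, 172, 172, 172]
t=3: [152, 152, 152, 152, 152]
t=4: [167, 167, 167, 167, 167]
t=5: [157, 157, 157, 157, 157]
t=6: [164, 164, 164, 164, 164]
t=7: [159, 159, 159, 159, 159]
t=8: [163, 163, 163, 163, 163]
t=9: [160, 160, 160, 160, 160]
t=10: [162, 162, 162, 162, 162]
t=11: [161, 161, 161, 161, 161]
t=12: [161, 161, 161, 161, 161]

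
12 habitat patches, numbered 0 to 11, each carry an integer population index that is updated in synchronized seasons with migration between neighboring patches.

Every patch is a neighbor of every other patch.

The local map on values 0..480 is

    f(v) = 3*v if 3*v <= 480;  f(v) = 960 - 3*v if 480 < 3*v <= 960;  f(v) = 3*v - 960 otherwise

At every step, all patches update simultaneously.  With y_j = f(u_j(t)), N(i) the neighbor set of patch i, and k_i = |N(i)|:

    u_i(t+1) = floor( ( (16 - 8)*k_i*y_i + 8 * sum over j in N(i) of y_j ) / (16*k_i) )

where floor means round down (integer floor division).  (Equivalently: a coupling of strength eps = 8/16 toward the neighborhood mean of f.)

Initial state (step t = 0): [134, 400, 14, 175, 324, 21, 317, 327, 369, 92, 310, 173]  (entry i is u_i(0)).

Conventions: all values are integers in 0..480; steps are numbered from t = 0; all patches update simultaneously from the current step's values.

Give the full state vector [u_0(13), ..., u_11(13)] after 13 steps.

Answer: [67, 122, 122, 153, 63, 133, 122, 112, 96, 129, 63, 122]

Derivation:
t=0: [134, 400, 14, 175, 324, 21, 317, 327, 369, 92, 310, 173]
t=1: [279, 205, 115, 294, 101, 124, 100, 105, 163, 221, 109, 296]
t=2: [208, 309, 309, 187, 289, 321, 288, 295, 366, 287, 300, 184]
t=3: [233, 95, 95, 261, 122, 81, 124, 114, 143, 125, 107, 266]
t=4: [283, 294, 294, 244, 330, 274, 333, 319, 359, 334, 310, 238]
t=5: [102, 87, 87, 155, 65, 114, 69, 53, 105, 70, 65, 163]
t=6: [293, 272, 272, 365, 242, 309, 248, 226, 297, 249, 242, 368]
t=7: [124, 153, 153, 149, 194, 102, 185, 215, 119, 184, 194, 153]
t=8: [384, 424, 424, 418, 387, 354, 399, 358, 377, 401, 387, 424]
t=9: [209, 264, 264, 255, 213, 168, 230, 174, 200, 232, 213, 264]
t=10: [308, 233, 233, 246, 303, 364, 280, 356, 321, 277, 303, 233]
t=11: [90, 192, 192, 175, 97, 134, 128, 123, 75, 132, 97, 192]
t=12: [314, 366, 366, 389, 323, 374, 366, 359, 293, 371, 323, 366]
t=13: [67, 122, 122, 153, 63, 133, 122, 112, 96, 129, 63, 122]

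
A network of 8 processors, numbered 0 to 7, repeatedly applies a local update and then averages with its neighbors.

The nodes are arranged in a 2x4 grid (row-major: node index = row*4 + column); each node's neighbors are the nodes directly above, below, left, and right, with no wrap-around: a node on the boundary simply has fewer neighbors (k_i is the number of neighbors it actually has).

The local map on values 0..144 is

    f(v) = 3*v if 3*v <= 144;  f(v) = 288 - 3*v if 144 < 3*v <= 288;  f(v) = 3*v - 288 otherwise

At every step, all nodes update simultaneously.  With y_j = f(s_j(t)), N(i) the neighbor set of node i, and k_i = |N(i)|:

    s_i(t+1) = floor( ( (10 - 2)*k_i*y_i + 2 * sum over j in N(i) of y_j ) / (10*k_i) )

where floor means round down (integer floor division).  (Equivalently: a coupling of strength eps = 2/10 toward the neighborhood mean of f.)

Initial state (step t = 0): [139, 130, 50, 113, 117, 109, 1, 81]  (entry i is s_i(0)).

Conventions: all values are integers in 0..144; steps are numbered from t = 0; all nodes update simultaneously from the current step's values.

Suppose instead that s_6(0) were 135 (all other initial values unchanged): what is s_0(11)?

Simulating step by step:
t=0: [139, 130, 50, 113, 117, 109, 135, 81]
t=1: [119, 102, 128, 59, 67, 50, 108, 52]
t=2: [65, 34, 87, 111, 90, 119, 53, 120]
t=3: [86, 94, 40, 45, 30, 71, 114, 75]
t=4: [33, 19, 109, 126, 82, 70, 60, 69]
t=5: [89, 60, 48, 84, 51, 76, 99, 84]
t=6: [41, 101, 125, 46, 116, 64, 23, 33]
t=7: [105, 32, 84, 129, 69, 86, 74, 99]
t=8: [39, 83, 46, 83, 70, 40, 57, 23]
t=9: [105, 56, 123, 51, 86, 111, 115, 70]
t=10: [36, 106, 85, 123, 31, 49, 59, 81]
t=11: [98, 42, 41, 72, 99, 128, 103, 55]

Answer: s_0(11) = 98
Key observation: This trace re-runs the system from the modified initial state.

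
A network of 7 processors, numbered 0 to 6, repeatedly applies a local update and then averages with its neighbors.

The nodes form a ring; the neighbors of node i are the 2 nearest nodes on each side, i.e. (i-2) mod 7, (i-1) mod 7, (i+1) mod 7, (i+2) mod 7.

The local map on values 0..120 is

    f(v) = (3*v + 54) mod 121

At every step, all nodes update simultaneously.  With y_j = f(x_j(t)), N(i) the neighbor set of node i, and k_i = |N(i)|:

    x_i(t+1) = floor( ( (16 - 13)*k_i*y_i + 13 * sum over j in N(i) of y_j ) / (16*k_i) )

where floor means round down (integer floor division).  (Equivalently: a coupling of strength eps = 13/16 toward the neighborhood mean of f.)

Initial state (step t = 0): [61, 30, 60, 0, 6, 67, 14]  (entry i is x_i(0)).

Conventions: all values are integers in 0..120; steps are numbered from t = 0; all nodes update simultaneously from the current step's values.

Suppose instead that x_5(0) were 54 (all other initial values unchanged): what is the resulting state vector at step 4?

Answer: [43, 50, 48, 48, 52, 44, 34]
Key observation: This trace re-runs the system from the modified initial state.

Derivation:
t=0: [61, 30, 60, 0, 6, 54, 14]
t=1: [88, 81, 75, 71, 86, 86, 80]
t=2: [57, 48, 52, 51, 50, 58, 64]
t=3: [75, 71, 87, 88, 73, 76, 76]
t=4: [43, 50, 48, 48, 52, 44, 34]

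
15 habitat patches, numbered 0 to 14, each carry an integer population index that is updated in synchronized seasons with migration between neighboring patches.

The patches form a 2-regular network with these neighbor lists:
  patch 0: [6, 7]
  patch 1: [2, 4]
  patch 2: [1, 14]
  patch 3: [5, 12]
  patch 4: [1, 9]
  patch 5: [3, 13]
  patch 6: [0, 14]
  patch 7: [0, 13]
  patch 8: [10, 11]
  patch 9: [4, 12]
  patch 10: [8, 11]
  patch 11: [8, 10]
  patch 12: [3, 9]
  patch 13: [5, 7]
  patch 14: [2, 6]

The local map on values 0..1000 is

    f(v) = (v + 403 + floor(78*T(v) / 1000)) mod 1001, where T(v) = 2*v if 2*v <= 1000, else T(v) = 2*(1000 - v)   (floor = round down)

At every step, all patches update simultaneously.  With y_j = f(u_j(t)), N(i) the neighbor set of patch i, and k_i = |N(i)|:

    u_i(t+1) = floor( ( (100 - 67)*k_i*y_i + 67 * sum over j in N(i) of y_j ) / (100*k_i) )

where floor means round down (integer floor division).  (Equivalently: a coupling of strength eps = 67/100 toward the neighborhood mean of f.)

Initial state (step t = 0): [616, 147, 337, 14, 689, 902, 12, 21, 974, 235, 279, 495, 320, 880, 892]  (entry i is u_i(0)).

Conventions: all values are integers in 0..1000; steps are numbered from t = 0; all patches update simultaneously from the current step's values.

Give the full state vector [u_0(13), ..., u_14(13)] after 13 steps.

Answer: [347, 579, 681, 272, 667, 365, 598, 202, 6, 498, 6, 6, 432, 282, 750]

Derivation:
t=0: [616, 147, 337, 14, 689, 902, 12, 21, 974, 235, 279, 495, 320, 880, 892]
t=1: [307, 500, 556, 503, 463, 346, 266, 267, 694, 527, 693, 691, 620, 348, 506]
t=2: [725, 647, 667, 620, 638, 863, 818, 757, 141, 342, 142, 142, 356, 772, 572]
t=3: [204, 106, 87, 395, 333, 191, 151, 191, 566, 568, 566, 566, 563, 230, 136]
t=4: [612, 605, 529, 503, 447, 717, 591, 643, 35, 286, 35, 35, 311, 637, 546]
t=5: [76, 331, 30, 634, 571, 414, 49, 89, 443, 805, 443, 443, 826, 119, 26]
t=6: [484, 418, 552, 411, 355, 502, 460, 511, 915, 176, 915, 915, 194, 642, 443]
t=7: [962, 572, 610, 828, 768, 651, 937, 682, 330, 682, 330, 330, 704, 693, 622]
t=8: [282, 106, 64, 171, 125, 168, 265, 215, 784, 163, 784, 784, 180, 127, 167]
t=9: [695, 515, 532, 602, 554, 581, 677, 642, 219, 582, 219, 219, 600, 599, 593]
t=10: [123, 338, 354, 59, 357, 59, 110, 102, 656, 45, 656, 656, 59, 70, 64]
t=11: [531, 806, 693, 471, 687, 475, 516, 515, 111, 580, 111, 111, 465, 491, 606]
t=12: [667, 172, 149, 946, 140, 956, 353, 654, 531, 376, 531, 531, 643, 971, 403]
t=13: [347, 579, 681, 272, 667, 365, 598, 202, 6, 498, 6, 6, 432, 282, 750]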